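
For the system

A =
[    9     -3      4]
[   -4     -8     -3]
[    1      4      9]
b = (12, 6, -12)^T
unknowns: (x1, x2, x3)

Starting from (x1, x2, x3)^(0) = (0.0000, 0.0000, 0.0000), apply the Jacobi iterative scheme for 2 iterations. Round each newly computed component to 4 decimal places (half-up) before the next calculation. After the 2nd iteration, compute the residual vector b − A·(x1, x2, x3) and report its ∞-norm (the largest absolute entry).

Iteration 1:
  x1 = (12 - (-3)·0.0000 - (4)·0.0000) / (9) = 1.3333
  x2 = (6 - (-4)·0.0000 - (-3)·0.0000) / (-8) = -0.7500
  x3 = (-12 - (1)·0.0000 - (4)·0.0000) / (9) = -1.3333
Iteration 2:
  x1 = (12 - (-3)·-0.7500 - (4)·-1.3333) / (9) = 1.6759
  x2 = (6 - (-4)·1.3333 - (-3)·-1.3333) / (-8) = -0.9167
  x3 = (-12 - (1)·1.3333 - (4)·-0.7500) / (9) = -1.1481
Residual b − A·x = (-1.2408, 1.9257, 0.3238); ∞-norm = 1.9257

1.9257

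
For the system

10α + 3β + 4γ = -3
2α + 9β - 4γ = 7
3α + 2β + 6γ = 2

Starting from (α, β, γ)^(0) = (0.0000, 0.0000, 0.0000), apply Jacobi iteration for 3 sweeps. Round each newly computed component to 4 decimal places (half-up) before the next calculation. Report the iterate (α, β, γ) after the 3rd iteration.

Iteration 1:
  α = (-3 - (3)·0.0000 - (4)·0.0000) / (10) = -0.3000
  β = (7 - (2)·0.0000 - (-4)·0.0000) / (9) = 0.7778
  γ = (2 - (3)·0.0000 - (2)·0.0000) / (6) = 0.3333
Iteration 2:
  α = (-3 - (3)·0.7778 - (4)·0.3333) / (10) = -0.6667
  β = (7 - (2)·-0.3000 - (-4)·0.3333) / (9) = 0.9926
  γ = (2 - (3)·-0.3000 - (2)·0.7778) / (6) = 0.2241
Iteration 3:
  α = (-3 - (3)·0.9926 - (4)·0.2241) / (10) = -0.6874
  β = (7 - (2)·-0.6667 - (-4)·0.2241) / (9) = 1.0255
  γ = (2 - (3)·-0.6667 - (2)·0.9926) / (6) = 0.3358

(-0.6874, 1.0255, 0.3358)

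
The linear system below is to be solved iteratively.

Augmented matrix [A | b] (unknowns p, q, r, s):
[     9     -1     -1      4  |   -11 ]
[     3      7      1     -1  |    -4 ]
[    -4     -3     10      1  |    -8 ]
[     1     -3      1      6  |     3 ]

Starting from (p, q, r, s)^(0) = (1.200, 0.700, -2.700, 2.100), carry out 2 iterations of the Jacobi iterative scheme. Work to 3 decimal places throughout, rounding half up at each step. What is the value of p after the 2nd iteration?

Iteration 1:
  p = (-11 - (-1)·0.700 - (-1)·-2.700 - (4)·2.100) / (9) = -2.378
  q = (-4 - (3)·1.200 - (1)·-2.700 - (-1)·2.100) / (7) = -0.400
  r = (-8 - (-4)·1.200 - (-3)·0.700 - (1)·2.100) / (10) = -0.320
  s = (3 - (1)·1.200 - (-3)·0.700 - (1)·-2.700) / (6) = 1.100
Iteration 2:
  p = (-11 - (-1)·-0.400 - (-1)·-0.320 - (4)·1.100) / (9) = -1.791
  q = (-4 - (3)·-2.378 - (1)·-0.320 - (-1)·1.100) / (7) = 0.651
  r = (-8 - (-4)·-2.378 - (-3)·-0.400 - (1)·1.100) / (10) = -1.981
  s = (3 - (1)·-2.378 - (-3)·-0.400 - (1)·-0.320) / (6) = 0.750

-1.791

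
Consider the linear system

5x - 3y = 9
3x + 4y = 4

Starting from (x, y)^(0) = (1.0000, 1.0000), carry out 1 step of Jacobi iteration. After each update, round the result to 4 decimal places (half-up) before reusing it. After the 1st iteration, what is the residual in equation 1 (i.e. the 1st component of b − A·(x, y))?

-2.2500

Iteration 1:
  x = (9 - (-3)·1.0000) / (5) = 2.4000
  y = (4 - (3)·1.0000) / (4) = 0.2500
Residual b − A·x = (-2.2500, -4.2000)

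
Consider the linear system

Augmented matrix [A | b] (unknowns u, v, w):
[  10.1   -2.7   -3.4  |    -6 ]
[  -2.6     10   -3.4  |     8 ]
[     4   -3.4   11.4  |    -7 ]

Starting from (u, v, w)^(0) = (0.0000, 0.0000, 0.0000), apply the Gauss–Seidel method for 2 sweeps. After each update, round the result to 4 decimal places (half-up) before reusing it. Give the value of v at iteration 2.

0.5993

Iteration 1:
  u = (-6 - (-2.7)·0.0000 - (-3.4)·0.0000) / (10.1) = -0.5941
  v = (8 - (-2.6)·-0.5941 - (-3.4)·0.0000) / (10) = 0.6455
  w = (-7 - (4)·-0.5941 - (-3.4)·0.6455) / (11.4) = -0.2131
Iteration 2:
  u = (-6 - (-2.7)·0.6455 - (-3.4)·-0.2131) / (10.1) = -0.4932
  v = (8 - (-2.6)·-0.4932 - (-3.4)·-0.2131) / (10) = 0.5993
  w = (-7 - (4)·-0.4932 - (-3.4)·0.5993) / (11.4) = -0.2622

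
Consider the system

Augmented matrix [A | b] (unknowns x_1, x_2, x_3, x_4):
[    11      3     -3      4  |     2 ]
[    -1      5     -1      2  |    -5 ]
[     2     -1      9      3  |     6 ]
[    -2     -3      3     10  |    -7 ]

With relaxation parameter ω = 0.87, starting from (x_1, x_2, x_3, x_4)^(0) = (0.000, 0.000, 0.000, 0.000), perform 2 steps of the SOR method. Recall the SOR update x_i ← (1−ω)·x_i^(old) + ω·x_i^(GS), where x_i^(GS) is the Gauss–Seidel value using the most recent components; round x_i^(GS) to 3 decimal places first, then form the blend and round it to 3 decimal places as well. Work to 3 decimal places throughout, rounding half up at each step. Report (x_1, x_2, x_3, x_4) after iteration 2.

Iteration 1:
  x_1: GS value = (2 - (3)·0.000 - (-3)·0.000 - (4)·0.000) / (11) = 0.182;  x_1 ← (1−ω)·0.000 + ω·0.182 = 0.158
  x_2: GS value = (-5 - (-1)·0.158 - (-1)·0.000 - (2)·0.000) / (5) = -0.968;  x_2 ← (1−ω)·0.000 + ω·-0.968 = -0.842
  x_3: GS value = (6 - (2)·0.158 - (-1)·-0.842 - (3)·0.000) / (9) = 0.538;  x_3 ← (1−ω)·0.000 + ω·0.538 = 0.468
  x_4: GS value = (-7 - (-2)·0.158 - (-3)·-0.842 - (3)·0.468) / (10) = -1.061;  x_4 ← (1−ω)·0.000 + ω·-1.061 = -0.923
Iteration 2:
  x_1: GS value = (2 - (3)·-0.842 - (-3)·0.468 - (4)·-0.923) / (11) = 0.875;  x_1 ← (1−ω)·0.158 + ω·0.875 = 0.782
  x_2: GS value = (-5 - (-1)·0.782 - (-1)·0.468 - (2)·-0.923) / (5) = -0.381;  x_2 ← (1−ω)·-0.842 + ω·-0.381 = -0.441
  x_3: GS value = (6 - (2)·0.782 - (-1)·-0.441 - (3)·-0.923) / (9) = 0.752;  x_3 ← (1−ω)·0.468 + ω·0.752 = 0.715
  x_4: GS value = (-7 - (-2)·0.782 - (-3)·-0.441 - (3)·0.715) / (10) = -0.890;  x_4 ← (1−ω)·-0.923 + ω·-0.890 = -0.894

(0.782, -0.441, 0.715, -0.894)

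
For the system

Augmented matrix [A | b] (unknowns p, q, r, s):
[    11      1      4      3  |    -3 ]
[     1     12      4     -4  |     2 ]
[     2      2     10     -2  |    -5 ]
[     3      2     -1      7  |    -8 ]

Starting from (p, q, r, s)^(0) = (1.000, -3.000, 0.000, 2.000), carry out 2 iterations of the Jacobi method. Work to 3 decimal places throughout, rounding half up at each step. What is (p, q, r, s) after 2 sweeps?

Iteration 1:
  p = (-3 - (1)·-3.000 - (4)·0.000 - (3)·2.000) / (11) = -0.545
  q = (2 - (1)·1.000 - (4)·0.000 - (-4)·2.000) / (12) = 0.750
  r = (-5 - (2)·1.000 - (2)·-3.000 - (-2)·2.000) / (10) = 0.300
  s = (-8 - (3)·1.000 - (2)·-3.000 - (-1)·0.000) / (7) = -0.714
Iteration 2:
  p = (-3 - (1)·0.750 - (4)·0.300 - (3)·-0.714) / (11) = -0.255
  q = (2 - (1)·-0.545 - (4)·0.300 - (-4)·-0.714) / (12) = -0.126
  r = (-5 - (2)·-0.545 - (2)·0.750 - (-2)·-0.714) / (10) = -0.684
  s = (-8 - (3)·-0.545 - (2)·0.750 - (-1)·0.300) / (7) = -1.081

(-0.255, -0.126, -0.684, -1.081)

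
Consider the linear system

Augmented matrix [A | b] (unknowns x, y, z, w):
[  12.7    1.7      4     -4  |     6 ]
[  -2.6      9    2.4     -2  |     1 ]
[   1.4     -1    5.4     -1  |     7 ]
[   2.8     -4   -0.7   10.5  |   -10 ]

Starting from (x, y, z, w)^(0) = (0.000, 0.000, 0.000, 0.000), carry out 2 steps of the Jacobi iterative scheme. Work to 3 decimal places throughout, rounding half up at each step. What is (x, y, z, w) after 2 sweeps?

Iteration 1:
  x = (6 - (1.7)·0.000 - (4)·0.000 - (-4)·0.000) / (12.7) = 0.472
  y = (1 - (-2.6)·0.000 - (2.4)·0.000 - (-2)·0.000) / (9) = 0.111
  z = (7 - (1.4)·0.000 - (-1)·0.000 - (-1)·0.000) / (5.4) = 1.296
  w = (-10 - (2.8)·0.000 - (-4)·0.000 - (-0.7)·0.000) / (10.5) = -0.952
Iteration 2:
  x = (6 - (1.7)·0.111 - (4)·1.296 - (-4)·-0.952) / (12.7) = -0.250
  y = (1 - (-2.6)·0.472 - (2.4)·1.296 - (-2)·-0.952) / (9) = -0.310
  z = (7 - (1.4)·0.472 - (-1)·0.111 - (-1)·-0.952) / (5.4) = 1.018
  w = (-10 - (2.8)·0.472 - (-4)·0.111 - (-0.7)·1.296) / (10.5) = -0.950

(-0.250, -0.310, 1.018, -0.950)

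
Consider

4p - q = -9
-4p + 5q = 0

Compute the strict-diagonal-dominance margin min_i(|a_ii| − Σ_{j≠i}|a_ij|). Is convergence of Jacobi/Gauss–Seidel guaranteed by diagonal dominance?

1

row 1: |4| − (1) = 3
row 2: |5| − (4) = 1
minimum over rows = 1 → strictly diagonally dominant (convergence guaranteed)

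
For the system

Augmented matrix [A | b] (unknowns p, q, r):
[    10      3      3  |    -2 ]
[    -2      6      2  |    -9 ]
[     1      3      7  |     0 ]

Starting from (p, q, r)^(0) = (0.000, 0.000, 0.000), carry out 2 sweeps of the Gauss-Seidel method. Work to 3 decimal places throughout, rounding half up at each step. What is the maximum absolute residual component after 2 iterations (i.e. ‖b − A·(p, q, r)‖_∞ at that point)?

Iteration 1:
  p = (-2 - (3)·0.000 - (3)·0.000) / (10) = -0.200
  q = (-9 - (-2)·-0.200 - (2)·0.000) / (6) = -1.567
  r = (0 - (1)·-0.200 - (3)·-1.567) / (7) = 0.700
Iteration 2:
  p = (-2 - (3)·-1.567 - (3)·0.700) / (10) = 0.060
  q = (-9 - (-2)·0.060 - (2)·0.700) / (6) = -1.713
  r = (0 - (1)·0.060 - (3)·-1.713) / (7) = 0.726
Residual b − A·x = (0.361, -0.054, -0.003); ∞-norm = 0.361

0.361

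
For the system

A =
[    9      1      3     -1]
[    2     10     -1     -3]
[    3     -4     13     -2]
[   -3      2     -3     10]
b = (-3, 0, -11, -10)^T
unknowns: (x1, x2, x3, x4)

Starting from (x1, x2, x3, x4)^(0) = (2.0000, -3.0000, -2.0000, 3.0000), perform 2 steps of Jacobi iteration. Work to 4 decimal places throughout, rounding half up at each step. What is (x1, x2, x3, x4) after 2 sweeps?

Iteration 1:
  x1 = (-3 - (1)·-3.0000 - (3)·-2.0000 - (-1)·3.0000) / (9) = 1.0000
  x2 = (0 - (2)·2.0000 - (-1)·-2.0000 - (-3)·3.0000) / (10) = 0.3000
  x3 = (-11 - (3)·2.0000 - (-4)·-3.0000 - (-2)·3.0000) / (13) = -1.7692
  x4 = (-10 - (-3)·2.0000 - (2)·-3.0000 - (-3)·-2.0000) / (10) = -0.4000
Iteration 2:
  x1 = (-3 - (1)·0.3000 - (3)·-1.7692 - (-1)·-0.4000) / (9) = 0.1786
  x2 = (0 - (2)·1.0000 - (-1)·-1.7692 - (-3)·-0.4000) / (10) = -0.4969
  x3 = (-11 - (3)·1.0000 - (-4)·0.3000 - (-2)·-0.4000) / (13) = -1.0462
  x4 = (-10 - (-3)·1.0000 - (2)·0.3000 - (-3)·-1.7692) / (10) = -1.2908

(0.1786, -0.4969, -1.0462, -1.2908)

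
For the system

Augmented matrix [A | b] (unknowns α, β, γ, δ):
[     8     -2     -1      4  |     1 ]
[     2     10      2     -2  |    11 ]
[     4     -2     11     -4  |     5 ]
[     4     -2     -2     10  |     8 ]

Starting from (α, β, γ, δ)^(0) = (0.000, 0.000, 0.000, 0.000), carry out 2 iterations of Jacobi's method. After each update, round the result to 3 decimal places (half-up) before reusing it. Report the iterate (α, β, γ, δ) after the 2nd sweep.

(0.057, 1.144, 0.900, 1.061)

Iteration 1:
  α = (1 - (-2)·0.000 - (-1)·0.000 - (4)·0.000) / (8) = 0.125
  β = (11 - (2)·0.000 - (2)·0.000 - (-2)·0.000) / (10) = 1.100
  γ = (5 - (4)·0.000 - (-2)·0.000 - (-4)·0.000) / (11) = 0.455
  δ = (8 - (4)·0.000 - (-2)·0.000 - (-2)·0.000) / (10) = 0.800
Iteration 2:
  α = (1 - (-2)·1.100 - (-1)·0.455 - (4)·0.800) / (8) = 0.057
  β = (11 - (2)·0.125 - (2)·0.455 - (-2)·0.800) / (10) = 1.144
  γ = (5 - (4)·0.125 - (-2)·1.100 - (-4)·0.800) / (11) = 0.900
  δ = (8 - (4)·0.125 - (-2)·1.100 - (-2)·0.455) / (10) = 1.061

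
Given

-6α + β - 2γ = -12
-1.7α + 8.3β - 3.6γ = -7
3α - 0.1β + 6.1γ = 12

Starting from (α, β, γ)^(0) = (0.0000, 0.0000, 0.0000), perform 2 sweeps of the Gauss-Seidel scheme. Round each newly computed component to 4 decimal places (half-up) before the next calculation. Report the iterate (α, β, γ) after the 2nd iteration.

Iteration 1:
  α = (-12 - (1)·0.0000 - (-2)·0.0000) / (-6) = 2.0000
  β = (-7 - (-1.7)·2.0000 - (-3.6)·0.0000) / (8.3) = -0.4337
  γ = (12 - (3)·2.0000 - (-0.1)·-0.4337) / (6.1) = 0.9765
Iteration 2:
  α = (-12 - (1)·-0.4337 - (-2)·0.9765) / (-6) = 1.6022
  β = (-7 - (-1.7)·1.6022 - (-3.6)·0.9765) / (8.3) = -0.0917
  γ = (12 - (3)·1.6022 - (-0.1)·-0.0917) / (6.1) = 1.1777

(1.6022, -0.0917, 1.1777)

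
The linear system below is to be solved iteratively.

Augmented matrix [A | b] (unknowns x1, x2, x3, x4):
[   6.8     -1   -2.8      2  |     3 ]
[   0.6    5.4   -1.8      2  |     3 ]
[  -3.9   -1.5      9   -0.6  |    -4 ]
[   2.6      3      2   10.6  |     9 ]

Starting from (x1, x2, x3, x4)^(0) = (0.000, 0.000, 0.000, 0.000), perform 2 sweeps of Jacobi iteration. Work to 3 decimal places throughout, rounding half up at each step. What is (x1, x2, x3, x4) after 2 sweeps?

(0.090, 0.044, -0.104, 0.667)

Iteration 1:
  x1 = (3 - (-1)·0.000 - (-2.8)·0.000 - (2)·0.000) / (6.8) = 0.441
  x2 = (3 - (0.6)·0.000 - (-1.8)·0.000 - (2)·0.000) / (5.4) = 0.556
  x3 = (-4 - (-3.9)·0.000 - (-1.5)·0.000 - (-0.6)·0.000) / (9) = -0.444
  x4 = (9 - (2.6)·0.000 - (3)·0.000 - (2)·0.000) / (10.6) = 0.849
Iteration 2:
  x1 = (3 - (-1)·0.556 - (-2.8)·-0.444 - (2)·0.849) / (6.8) = 0.090
  x2 = (3 - (0.6)·0.441 - (-1.8)·-0.444 - (2)·0.849) / (5.4) = 0.044
  x3 = (-4 - (-3.9)·0.441 - (-1.5)·0.556 - (-0.6)·0.849) / (9) = -0.104
  x4 = (9 - (2.6)·0.441 - (3)·0.556 - (2)·-0.444) / (10.6) = 0.667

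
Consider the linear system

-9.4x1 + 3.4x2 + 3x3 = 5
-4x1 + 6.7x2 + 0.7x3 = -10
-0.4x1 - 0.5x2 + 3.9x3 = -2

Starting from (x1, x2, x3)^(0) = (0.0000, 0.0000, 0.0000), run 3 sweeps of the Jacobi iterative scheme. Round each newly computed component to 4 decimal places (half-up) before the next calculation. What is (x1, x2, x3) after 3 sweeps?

(-1.4094, -2.1508, -0.8647)

Iteration 1:
  x1 = (5 - (3.4)·0.0000 - (3)·0.0000) / (-9.4) = -0.5319
  x2 = (-10 - (-4)·0.0000 - (0.7)·0.0000) / (6.7) = -1.4925
  x3 = (-2 - (-0.4)·0.0000 - (-0.5)·0.0000) / (3.9) = -0.5128
Iteration 2:
  x1 = (5 - (3.4)·-1.4925 - (3)·-0.5128) / (-9.4) = -1.2354
  x2 = (-10 - (-4)·-0.5319 - (0.7)·-0.5128) / (6.7) = -1.7565
  x3 = (-2 - (-0.4)·-0.5319 - (-0.5)·-1.4925) / (3.9) = -0.7587
Iteration 3:
  x1 = (5 - (3.4)·-1.7565 - (3)·-0.7587) / (-9.4) = -1.4094
  x2 = (-10 - (-4)·-1.2354 - (0.7)·-0.7587) / (6.7) = -2.1508
  x3 = (-2 - (-0.4)·-1.2354 - (-0.5)·-1.7565) / (3.9) = -0.8647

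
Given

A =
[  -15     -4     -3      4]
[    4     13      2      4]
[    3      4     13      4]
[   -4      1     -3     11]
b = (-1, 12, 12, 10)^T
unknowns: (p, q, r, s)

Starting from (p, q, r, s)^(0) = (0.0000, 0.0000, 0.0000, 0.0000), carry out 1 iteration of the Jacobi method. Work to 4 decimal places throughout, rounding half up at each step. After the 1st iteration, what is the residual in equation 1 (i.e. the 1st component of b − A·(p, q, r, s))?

2.8258

Iteration 1:
  p = (-1 - (-4)·0.0000 - (-3)·0.0000 - (4)·0.0000) / (-15) = 0.0667
  q = (12 - (4)·0.0000 - (2)·0.0000 - (4)·0.0000) / (13) = 0.9231
  r = (12 - (3)·0.0000 - (4)·0.0000 - (4)·0.0000) / (13) = 0.9231
  s = (10 - (-4)·0.0000 - (1)·0.0000 - (-3)·0.0000) / (11) = 0.9091
Residual b − A·x = (2.8258, -5.7497, -7.5292, 2.1129)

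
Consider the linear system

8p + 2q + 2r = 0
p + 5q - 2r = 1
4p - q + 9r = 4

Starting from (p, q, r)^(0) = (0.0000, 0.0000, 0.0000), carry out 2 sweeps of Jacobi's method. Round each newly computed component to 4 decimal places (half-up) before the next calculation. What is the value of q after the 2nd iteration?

Iteration 1:
  p = (0 - (2)·0.0000 - (2)·0.0000) / (8) = 0.0000
  q = (1 - (1)·0.0000 - (-2)·0.0000) / (5) = 0.2000
  r = (4 - (4)·0.0000 - (-1)·0.0000) / (9) = 0.4444
Iteration 2:
  p = (0 - (2)·0.2000 - (2)·0.4444) / (8) = -0.1611
  q = (1 - (1)·0.0000 - (-2)·0.4444) / (5) = 0.3778
  r = (4 - (4)·0.0000 - (-1)·0.2000) / (9) = 0.4667

0.3778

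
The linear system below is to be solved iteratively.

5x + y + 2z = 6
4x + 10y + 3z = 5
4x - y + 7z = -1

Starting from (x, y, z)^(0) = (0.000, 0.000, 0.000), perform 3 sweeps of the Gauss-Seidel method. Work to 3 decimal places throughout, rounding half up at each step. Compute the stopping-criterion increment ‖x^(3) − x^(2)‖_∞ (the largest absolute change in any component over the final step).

0.045

Iteration 1:
  x = (6 - (1)·0.000 - (2)·0.000) / (5) = 1.200
  y = (5 - (4)·1.200 - (3)·0.000) / (10) = 0.020
  z = (-1 - (4)·1.200 - (-1)·0.020) / (7) = -0.826
Iteration 2:
  x = (6 - (1)·0.020 - (2)·-0.826) / (5) = 1.526
  y = (5 - (4)·1.526 - (3)·-0.826) / (10) = 0.137
  z = (-1 - (4)·1.526 - (-1)·0.137) / (7) = -0.995
Iteration 3:
  x = (6 - (1)·0.137 - (2)·-0.995) / (5) = 1.571
  y = (5 - (4)·1.571 - (3)·-0.995) / (10) = 0.170
  z = (-1 - (4)·1.571 - (-1)·0.170) / (7) = -1.016
Change: (0.045, 0.033, -0.021) → max |·| = 0.045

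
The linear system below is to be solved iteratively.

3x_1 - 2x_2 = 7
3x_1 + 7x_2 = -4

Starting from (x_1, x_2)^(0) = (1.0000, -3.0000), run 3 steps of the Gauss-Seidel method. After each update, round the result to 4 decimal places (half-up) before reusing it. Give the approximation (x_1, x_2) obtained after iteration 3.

Iteration 1:
  x_1 = (7 - (-2)·-3.0000) / (3) = 0.3333
  x_2 = (-4 - (3)·0.3333) / (7) = -0.7143
Iteration 2:
  x_1 = (7 - (-2)·-0.7143) / (3) = 1.8571
  x_2 = (-4 - (3)·1.8571) / (7) = -1.3673
Iteration 3:
  x_1 = (7 - (-2)·-1.3673) / (3) = 1.4218
  x_2 = (-4 - (3)·1.4218) / (7) = -1.1808

(1.4218, -1.1808)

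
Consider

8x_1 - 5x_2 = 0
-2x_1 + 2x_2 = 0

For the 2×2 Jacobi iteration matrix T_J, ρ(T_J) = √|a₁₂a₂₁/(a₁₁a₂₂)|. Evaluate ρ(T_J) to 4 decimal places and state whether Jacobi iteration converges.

0.7906

a₁₂a₂₁/(a₁₁a₂₂) = (-5)·(-2) / ((8)·(2)) = 0.625000
ρ = √|0.625000| = √0.625000 = 0.7906
ρ < 1, so Jacobi converges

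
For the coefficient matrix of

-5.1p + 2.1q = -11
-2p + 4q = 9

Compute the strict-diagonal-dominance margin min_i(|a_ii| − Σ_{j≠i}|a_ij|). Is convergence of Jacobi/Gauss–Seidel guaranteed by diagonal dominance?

2

row 1: |-5.1| − (2.1) = 3
row 2: |4| − (2) = 2
minimum over rows = 2 → strictly diagonally dominant (convergence guaranteed)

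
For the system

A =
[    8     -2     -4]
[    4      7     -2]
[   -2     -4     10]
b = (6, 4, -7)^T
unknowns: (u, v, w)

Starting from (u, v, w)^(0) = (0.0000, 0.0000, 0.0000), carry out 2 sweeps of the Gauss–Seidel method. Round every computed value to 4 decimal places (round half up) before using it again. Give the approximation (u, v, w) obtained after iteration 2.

(0.5393, 0.1225, -0.5431)

Iteration 1:
  u = (6 - (-2)·0.0000 - (-4)·0.0000) / (8) = 0.7500
  v = (4 - (4)·0.7500 - (-2)·0.0000) / (7) = 0.1429
  w = (-7 - (-2)·0.7500 - (-4)·0.1429) / (10) = -0.4928
Iteration 2:
  u = (6 - (-2)·0.1429 - (-4)·-0.4928) / (8) = 0.5393
  v = (4 - (4)·0.5393 - (-2)·-0.4928) / (7) = 0.1225
  w = (-7 - (-2)·0.5393 - (-4)·0.1225) / (10) = -0.5431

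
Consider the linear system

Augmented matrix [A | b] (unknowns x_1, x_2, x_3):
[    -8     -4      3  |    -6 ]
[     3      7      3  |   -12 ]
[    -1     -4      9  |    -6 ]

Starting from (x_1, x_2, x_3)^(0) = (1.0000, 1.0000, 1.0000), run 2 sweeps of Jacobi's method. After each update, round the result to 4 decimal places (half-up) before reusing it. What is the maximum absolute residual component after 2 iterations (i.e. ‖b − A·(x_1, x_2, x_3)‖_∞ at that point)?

7.4343

Iteration 1:
  x_1 = (-6 - (-4)·1.0000 - (3)·1.0000) / (-8) = 0.6250
  x_2 = (-12 - (3)·1.0000 - (3)·1.0000) / (7) = -2.5714
  x_3 = (-6 - (-1)·1.0000 - (-4)·1.0000) / (9) = -0.1111
Iteration 2:
  x_1 = (-6 - (-4)·-2.5714 - (3)·-0.1111) / (-8) = 1.9940
  x_2 = (-12 - (3)·0.6250 - (3)·-0.1111) / (7) = -1.9345
  x_3 = (-6 - (-1)·0.6250 - (-4)·-2.5714) / (9) = -1.7401
Residual b − A·x = (7.4343, 0.7798, 3.9169); ∞-norm = 7.4343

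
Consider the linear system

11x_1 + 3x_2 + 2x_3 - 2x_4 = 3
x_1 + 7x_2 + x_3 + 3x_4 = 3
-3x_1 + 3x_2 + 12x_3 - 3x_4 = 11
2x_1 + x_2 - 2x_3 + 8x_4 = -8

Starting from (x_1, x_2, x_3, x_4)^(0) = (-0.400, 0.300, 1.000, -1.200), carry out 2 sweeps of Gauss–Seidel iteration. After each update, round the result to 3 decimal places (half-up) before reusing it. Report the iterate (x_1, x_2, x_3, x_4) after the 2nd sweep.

(-0.193, 0.817, 0.424, -0.948)

Iteration 1:
  x_1 = (3 - (3)·0.300 - (2)·1.000 - (-2)·-1.200) / (11) = -0.209
  x_2 = (3 - (1)·-0.209 - (1)·1.000 - (3)·-1.200) / (7) = 0.830
  x_3 = (11 - (-3)·-0.209 - (3)·0.830 - (-3)·-1.200) / (12) = 0.357
  x_4 = (-8 - (2)·-0.209 - (1)·0.830 - (-2)·0.357) / (8) = -0.962
Iteration 2:
  x_1 = (3 - (3)·0.830 - (2)·0.357 - (-2)·-0.962) / (11) = -0.193
  x_2 = (3 - (1)·-0.193 - (1)·0.357 - (3)·-0.962) / (7) = 0.817
  x_3 = (11 - (-3)·-0.193 - (3)·0.817 - (-3)·-0.962) / (12) = 0.424
  x_4 = (-8 - (2)·-0.193 - (1)·0.817 - (-2)·0.424) / (8) = -0.948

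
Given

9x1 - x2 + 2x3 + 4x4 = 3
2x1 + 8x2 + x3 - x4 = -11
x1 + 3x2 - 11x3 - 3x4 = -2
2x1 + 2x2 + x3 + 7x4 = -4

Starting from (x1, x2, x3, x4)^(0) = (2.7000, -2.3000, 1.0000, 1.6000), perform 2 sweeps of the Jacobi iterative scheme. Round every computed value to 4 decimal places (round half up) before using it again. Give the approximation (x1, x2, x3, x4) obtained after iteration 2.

Iteration 1:
  x1 = (3 - (-1)·-2.3000 - (2)·1.0000 - (4)·1.6000) / (9) = -0.8556
  x2 = (-11 - (2)·2.7000 - (1)·1.0000 - (-1)·1.6000) / (8) = -1.9750
  x3 = (-2 - (1)·2.7000 - (3)·-2.3000 - (-3)·1.6000) / (-11) = -0.6364
  x4 = (-4 - (2)·2.7000 - (2)·-2.3000 - (1)·1.0000) / (7) = -0.8286
Iteration 2:
  x1 = (3 - (-1)·-1.9750 - (2)·-0.6364 - (4)·-0.8286) / (9) = 0.6236
  x2 = (-11 - (2)·-0.8556 - (1)·-0.6364 - (-1)·-0.8286) / (8) = -1.1851
  x3 = (-2 - (1)·-0.8556 - (3)·-1.9750 - (-3)·-0.8286) / (-11) = -0.2086
  x4 = (-4 - (2)·-0.8556 - (2)·-1.9750 - (1)·-0.6364) / (7) = 0.3282

(0.6236, -1.1851, -0.2086, 0.3282)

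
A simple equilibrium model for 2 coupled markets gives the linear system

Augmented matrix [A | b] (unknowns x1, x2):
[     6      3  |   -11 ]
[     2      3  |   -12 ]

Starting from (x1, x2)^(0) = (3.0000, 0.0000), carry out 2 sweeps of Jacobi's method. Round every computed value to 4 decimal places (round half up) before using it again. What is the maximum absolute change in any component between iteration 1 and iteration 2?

Iteration 1:
  x1 = (-11 - (3)·0.0000) / (6) = -1.8333
  x2 = (-12 - (2)·3.0000) / (3) = -6.0000
Iteration 2:
  x1 = (-11 - (3)·-6.0000) / (6) = 1.1667
  x2 = (-12 - (2)·-1.8333) / (3) = -2.7778
Change: (3.0000, 3.2222) → max |·| = 3.2222

3.2222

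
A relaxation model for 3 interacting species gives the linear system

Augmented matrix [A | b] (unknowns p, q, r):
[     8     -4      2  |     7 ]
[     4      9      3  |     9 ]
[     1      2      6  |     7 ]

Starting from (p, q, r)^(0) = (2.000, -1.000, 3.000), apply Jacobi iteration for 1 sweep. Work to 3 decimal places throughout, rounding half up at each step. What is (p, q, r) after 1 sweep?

(-0.375, -0.889, 1.167)

Iteration 1:
  p = (7 - (-4)·-1.000 - (2)·3.000) / (8) = -0.375
  q = (9 - (4)·2.000 - (3)·3.000) / (9) = -0.889
  r = (7 - (1)·2.000 - (2)·-1.000) / (6) = 1.167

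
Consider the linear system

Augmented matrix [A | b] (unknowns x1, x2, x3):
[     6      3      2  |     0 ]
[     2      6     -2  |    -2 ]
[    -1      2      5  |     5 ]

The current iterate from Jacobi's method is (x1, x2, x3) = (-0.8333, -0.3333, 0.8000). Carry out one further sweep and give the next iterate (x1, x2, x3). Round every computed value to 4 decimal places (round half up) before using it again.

(-0.1000, 0.2111, 0.9667)

One sweep:
  x1 = (0 - (3)·-0.3333 - (2)·0.8000) / (6) = -0.1000
  x2 = (-2 - (2)·-0.8333 - (-2)·0.8000) / (6) = 0.2111
  x3 = (5 - (-1)·-0.8333 - (2)·-0.3333) / (5) = 0.9667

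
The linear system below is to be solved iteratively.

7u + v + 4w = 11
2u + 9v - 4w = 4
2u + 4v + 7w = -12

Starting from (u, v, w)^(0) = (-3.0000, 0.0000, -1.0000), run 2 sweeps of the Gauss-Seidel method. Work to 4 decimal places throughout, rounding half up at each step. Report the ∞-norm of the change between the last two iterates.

0.6705

Iteration 1:
  u = (11 - (1)·0.0000 - (4)·-1.0000) / (7) = 2.1429
  v = (4 - (2)·2.1429 - (-4)·-1.0000) / (9) = -0.4762
  w = (-12 - (2)·2.1429 - (4)·-0.4762) / (7) = -2.0544
Iteration 2:
  u = (11 - (1)·-0.4762 - (4)·-2.0544) / (7) = 2.8134
  v = (4 - (2)·2.8134 - (-4)·-2.0544) / (9) = -1.0938
  w = (-12 - (2)·2.8134 - (4)·-1.0938) / (7) = -1.8931
Change: (0.6705, -0.6176, 0.1613) → max |·| = 0.6705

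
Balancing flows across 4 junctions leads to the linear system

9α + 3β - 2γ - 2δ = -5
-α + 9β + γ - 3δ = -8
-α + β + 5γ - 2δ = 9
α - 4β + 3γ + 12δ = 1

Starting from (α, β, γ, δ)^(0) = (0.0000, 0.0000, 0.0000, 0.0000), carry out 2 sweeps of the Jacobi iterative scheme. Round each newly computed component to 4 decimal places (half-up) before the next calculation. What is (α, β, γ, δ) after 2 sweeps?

Iteration 1:
  α = (-5 - (3)·0.0000 - (-2)·0.0000 - (-2)·0.0000) / (9) = -0.5556
  β = (-8 - (-1)·0.0000 - (1)·0.0000 - (-3)·0.0000) / (9) = -0.8889
  γ = (9 - (-1)·0.0000 - (1)·0.0000 - (-2)·0.0000) / (5) = 1.8000
  δ = (1 - (1)·0.0000 - (-4)·0.0000 - (3)·0.0000) / (12) = 0.0833
Iteration 2:
  α = (-5 - (3)·-0.8889 - (-2)·1.8000 - (-2)·0.0833) / (9) = 0.1593
  β = (-8 - (-1)·-0.5556 - (1)·1.8000 - (-3)·0.0833) / (9) = -1.1229
  γ = (9 - (-1)·-0.5556 - (1)·-0.8889 - (-2)·0.0833) / (5) = 1.9000
  δ = (1 - (1)·-0.5556 - (-4)·-0.8889 - (3)·1.8000) / (12) = -0.6167

(0.1593, -1.1229, 1.9000, -0.6167)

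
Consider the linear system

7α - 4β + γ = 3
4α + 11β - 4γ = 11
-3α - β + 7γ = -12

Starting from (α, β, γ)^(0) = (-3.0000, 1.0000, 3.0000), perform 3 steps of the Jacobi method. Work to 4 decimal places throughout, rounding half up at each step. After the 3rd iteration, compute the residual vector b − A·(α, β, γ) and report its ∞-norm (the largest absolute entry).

10.5023

Iteration 1:
  α = (3 - (-4)·1.0000 - (1)·3.0000) / (7) = 0.5714
  β = (11 - (4)·-3.0000 - (-4)·3.0000) / (11) = 3.1818
  γ = (-12 - (-3)·-3.0000 - (-1)·1.0000) / (7) = -2.8571
Iteration 2:
  α = (3 - (-4)·3.1818 - (1)·-2.8571) / (7) = 2.6549
  β = (11 - (4)·0.5714 - (-4)·-2.8571) / (11) = -0.2467
  γ = (-12 - (-3)·0.5714 - (-1)·3.1818) / (7) = -1.0149
Iteration 3:
  α = (3 - (-4)·-0.2467 - (1)·-1.0149) / (7) = 0.4326
  β = (11 - (4)·2.6549 - (-4)·-1.0149) / (11) = -0.3345
  γ = (-12 - (-3)·2.6549 - (-1)·-0.2467) / (7) = -0.6117
Residual b − A·x = (-0.7545, 10.5023, -6.7548); ∞-norm = 10.5023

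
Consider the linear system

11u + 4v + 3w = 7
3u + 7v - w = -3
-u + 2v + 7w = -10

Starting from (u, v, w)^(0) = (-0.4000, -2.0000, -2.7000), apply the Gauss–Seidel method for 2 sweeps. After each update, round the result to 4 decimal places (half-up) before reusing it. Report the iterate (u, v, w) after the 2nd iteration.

(1.4340, -1.1344, -0.8996)

Iteration 1:
  u = (7 - (4)·-2.0000 - (3)·-2.7000) / (11) = 2.1000
  v = (-3 - (3)·2.1000 - (-1)·-2.7000) / (7) = -1.7143
  w = (-10 - (-1)·2.1000 - (2)·-1.7143) / (7) = -0.6388
Iteration 2:
  u = (7 - (4)·-1.7143 - (3)·-0.6388) / (11) = 1.4340
  v = (-3 - (3)·1.4340 - (-1)·-0.6388) / (7) = -1.1344
  w = (-10 - (-1)·1.4340 - (2)·-1.1344) / (7) = -0.8996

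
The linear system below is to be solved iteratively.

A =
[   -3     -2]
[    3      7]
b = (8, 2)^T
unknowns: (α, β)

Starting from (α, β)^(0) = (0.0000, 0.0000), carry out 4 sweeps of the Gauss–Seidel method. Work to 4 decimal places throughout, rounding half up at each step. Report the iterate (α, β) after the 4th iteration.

Iteration 1:
  α = (8 - (-2)·0.0000) / (-3) = -2.6667
  β = (2 - (3)·-2.6667) / (7) = 1.4286
Iteration 2:
  α = (8 - (-2)·1.4286) / (-3) = -3.6191
  β = (2 - (3)·-3.6191) / (7) = 1.8368
Iteration 3:
  α = (8 - (-2)·1.8368) / (-3) = -3.8912
  β = (2 - (3)·-3.8912) / (7) = 1.9534
Iteration 4:
  α = (8 - (-2)·1.9534) / (-3) = -3.9689
  β = (2 - (3)·-3.9689) / (7) = 1.9867

(-3.9689, 1.9867)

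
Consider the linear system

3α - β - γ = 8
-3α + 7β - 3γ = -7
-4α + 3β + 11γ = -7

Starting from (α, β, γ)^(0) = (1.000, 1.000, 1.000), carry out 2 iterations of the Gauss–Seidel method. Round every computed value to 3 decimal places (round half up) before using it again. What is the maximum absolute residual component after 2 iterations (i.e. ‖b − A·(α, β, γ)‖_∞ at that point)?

0.384

Iteration 1:
  α = (8 - (-1)·1.000 - (-1)·1.000) / (3) = 3.333
  β = (-7 - (-3)·3.333 - (-3)·1.000) / (7) = 0.857
  γ = (-7 - (-4)·3.333 - (3)·0.857) / (11) = 0.342
Iteration 2:
  α = (8 - (-1)·0.857 - (-1)·0.342) / (3) = 3.066
  β = (-7 - (-3)·3.066 - (-3)·0.342) / (7) = 0.461
  γ = (-7 - (-4)·3.066 - (3)·0.461) / (11) = 0.353
Residual b − A·x = (-0.384, 0.030, -0.002); ∞-norm = 0.384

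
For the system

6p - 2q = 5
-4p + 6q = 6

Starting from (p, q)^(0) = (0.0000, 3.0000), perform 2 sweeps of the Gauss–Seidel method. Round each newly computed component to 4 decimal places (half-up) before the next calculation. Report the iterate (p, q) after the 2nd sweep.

Iteration 1:
  p = (5 - (-2)·3.0000) / (6) = 1.8333
  q = (6 - (-4)·1.8333) / (6) = 2.2222
Iteration 2:
  p = (5 - (-2)·2.2222) / (6) = 1.5741
  q = (6 - (-4)·1.5741) / (6) = 2.0494

(1.5741, 2.0494)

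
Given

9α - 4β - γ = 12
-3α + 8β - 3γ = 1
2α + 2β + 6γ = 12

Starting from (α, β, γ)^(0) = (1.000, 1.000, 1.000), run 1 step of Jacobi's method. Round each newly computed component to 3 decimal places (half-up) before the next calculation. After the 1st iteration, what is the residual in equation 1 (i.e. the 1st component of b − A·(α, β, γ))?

Iteration 1:
  α = (12 - (-4)·1.000 - (-1)·1.000) / (9) = 1.889
  β = (1 - (-3)·1.000 - (-3)·1.000) / (8) = 0.875
  γ = (12 - (2)·1.000 - (2)·1.000) / (6) = 1.333
Residual b − A·x = (-0.168, 3.666, -1.526)

-0.168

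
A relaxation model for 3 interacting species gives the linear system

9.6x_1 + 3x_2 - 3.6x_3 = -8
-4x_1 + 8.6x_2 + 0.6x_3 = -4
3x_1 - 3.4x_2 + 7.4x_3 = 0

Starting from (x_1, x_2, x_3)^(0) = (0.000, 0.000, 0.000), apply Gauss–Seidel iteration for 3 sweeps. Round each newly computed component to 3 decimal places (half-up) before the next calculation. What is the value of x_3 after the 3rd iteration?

-0.087

Iteration 1:
  x_1 = (-8 - (3)·0.000 - (-3.6)·0.000) / (9.6) = -0.833
  x_2 = (-4 - (-4)·-0.833 - (0.6)·0.000) / (8.6) = -0.853
  x_3 = (0 - (3)·-0.833 - (-3.4)·-0.853) / (7.4) = -0.054
Iteration 2:
  x_1 = (-8 - (3)·-0.853 - (-3.6)·-0.054) / (9.6) = -0.587
  x_2 = (-4 - (-4)·-0.587 - (0.6)·-0.054) / (8.6) = -0.734
  x_3 = (0 - (3)·-0.587 - (-3.4)·-0.734) / (7.4) = -0.099
Iteration 3:
  x_1 = (-8 - (3)·-0.734 - (-3.6)·-0.099) / (9.6) = -0.641
  x_2 = (-4 - (-4)·-0.641 - (0.6)·-0.099) / (8.6) = -0.756
  x_3 = (0 - (3)·-0.641 - (-3.4)·-0.756) / (7.4) = -0.087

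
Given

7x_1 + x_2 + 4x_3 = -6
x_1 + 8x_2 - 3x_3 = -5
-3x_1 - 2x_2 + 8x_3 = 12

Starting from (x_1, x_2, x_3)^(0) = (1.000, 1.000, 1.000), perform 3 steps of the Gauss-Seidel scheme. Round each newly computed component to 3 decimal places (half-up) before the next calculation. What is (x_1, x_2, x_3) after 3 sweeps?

(-1.389, -0.091, 0.956)

Iteration 1:
  x_1 = (-6 - (1)·1.000 - (4)·1.000) / (7) = -1.571
  x_2 = (-5 - (1)·-1.571 - (-3)·1.000) / (8) = -0.054
  x_3 = (12 - (-3)·-1.571 - (-2)·-0.054) / (8) = 0.897
Iteration 2:
  x_1 = (-6 - (1)·-0.054 - (4)·0.897) / (7) = -1.362
  x_2 = (-5 - (1)·-1.362 - (-3)·0.897) / (8) = -0.118
  x_3 = (12 - (-3)·-1.362 - (-2)·-0.118) / (8) = 0.960
Iteration 3:
  x_1 = (-6 - (1)·-0.118 - (4)·0.960) / (7) = -1.389
  x_2 = (-5 - (1)·-1.389 - (-3)·0.960) / (8) = -0.091
  x_3 = (12 - (-3)·-1.389 - (-2)·-0.091) / (8) = 0.956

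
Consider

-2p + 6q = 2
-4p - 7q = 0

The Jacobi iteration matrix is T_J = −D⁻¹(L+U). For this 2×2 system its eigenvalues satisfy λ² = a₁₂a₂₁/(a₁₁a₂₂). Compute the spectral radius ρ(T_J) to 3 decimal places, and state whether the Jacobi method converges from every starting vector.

1.309

a₁₂a₂₁/(a₁₁a₂₂) = (6)·(-4) / ((-2)·(-7)) = -1.714286
ρ = √|-1.714286| = √1.714286 = 1.309
ρ > 1, so Jacobi diverges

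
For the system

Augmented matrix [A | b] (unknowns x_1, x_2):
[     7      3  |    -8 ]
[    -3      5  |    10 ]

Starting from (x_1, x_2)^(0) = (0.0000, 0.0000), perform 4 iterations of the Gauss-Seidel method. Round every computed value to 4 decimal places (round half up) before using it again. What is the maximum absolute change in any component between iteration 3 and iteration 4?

0.0372

Iteration 1:
  x_1 = (-8 - (3)·0.0000) / (7) = -1.1429
  x_2 = (10 - (-3)·-1.1429) / (5) = 1.3143
Iteration 2:
  x_1 = (-8 - (3)·1.3143) / (7) = -1.7061
  x_2 = (10 - (-3)·-1.7061) / (5) = 0.9763
Iteration 3:
  x_1 = (-8 - (3)·0.9763) / (7) = -1.5613
  x_2 = (10 - (-3)·-1.5613) / (5) = 1.0632
Iteration 4:
  x_1 = (-8 - (3)·1.0632) / (7) = -1.5985
  x_2 = (10 - (-3)·-1.5985) / (5) = 1.0409
Change: (-0.0372, -0.0223) → max |·| = 0.0372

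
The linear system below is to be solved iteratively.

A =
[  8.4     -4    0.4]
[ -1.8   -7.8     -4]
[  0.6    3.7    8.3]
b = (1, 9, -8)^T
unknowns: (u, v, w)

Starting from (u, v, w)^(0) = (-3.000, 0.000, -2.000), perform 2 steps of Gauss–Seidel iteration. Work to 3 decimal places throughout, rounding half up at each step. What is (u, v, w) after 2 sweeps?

(0.077, -0.710, -0.653)

Iteration 1:
  u = (1 - (-4)·0.000 - (0.4)·-2.000) / (8.4) = 0.214
  v = (9 - (-1.8)·0.214 - (-4)·-2.000) / (-7.8) = -0.178
  w = (-8 - (0.6)·0.214 - (3.7)·-0.178) / (8.3) = -0.900
Iteration 2:
  u = (1 - (-4)·-0.178 - (0.4)·-0.900) / (8.4) = 0.077
  v = (9 - (-1.8)·0.077 - (-4)·-0.900) / (-7.8) = -0.710
  w = (-8 - (0.6)·0.077 - (3.7)·-0.710) / (8.3) = -0.653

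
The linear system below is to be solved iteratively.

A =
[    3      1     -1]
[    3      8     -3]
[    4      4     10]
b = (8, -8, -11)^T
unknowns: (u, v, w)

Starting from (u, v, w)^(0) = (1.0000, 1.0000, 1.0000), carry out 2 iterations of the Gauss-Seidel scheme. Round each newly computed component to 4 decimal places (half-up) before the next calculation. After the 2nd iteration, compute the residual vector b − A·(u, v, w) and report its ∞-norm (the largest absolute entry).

1.3257

Iteration 1:
  u = (8 - (1)·1.0000 - (-1)·1.0000) / (3) = 2.6667
  v = (-8 - (3)·2.6667 - (-3)·1.0000) / (8) = -1.6250
  w = (-11 - (4)·2.6667 - (4)·-1.6250) / (10) = -1.5167
Iteration 2:
  u = (8 - (1)·-1.6250 - (-1)·-1.5167) / (3) = 2.7028
  v = (-8 - (3)·2.7028 - (-3)·-1.5167) / (8) = -2.5823
  w = (-11 - (4)·2.7028 - (4)·-2.5823) / (10) = -1.1482
Residual b − A·x = (1.3257, 1.1054, 0.0000); ∞-norm = 1.3257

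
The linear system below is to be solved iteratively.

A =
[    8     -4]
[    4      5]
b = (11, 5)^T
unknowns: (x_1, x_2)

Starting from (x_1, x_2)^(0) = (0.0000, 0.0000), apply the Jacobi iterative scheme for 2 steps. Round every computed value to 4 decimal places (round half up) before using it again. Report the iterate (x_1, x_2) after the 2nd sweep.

Iteration 1:
  x_1 = (11 - (-4)·0.0000) / (8) = 1.3750
  x_2 = (5 - (4)·0.0000) / (5) = 1.0000
Iteration 2:
  x_1 = (11 - (-4)·1.0000) / (8) = 1.8750
  x_2 = (5 - (4)·1.3750) / (5) = -0.1000

(1.8750, -0.1000)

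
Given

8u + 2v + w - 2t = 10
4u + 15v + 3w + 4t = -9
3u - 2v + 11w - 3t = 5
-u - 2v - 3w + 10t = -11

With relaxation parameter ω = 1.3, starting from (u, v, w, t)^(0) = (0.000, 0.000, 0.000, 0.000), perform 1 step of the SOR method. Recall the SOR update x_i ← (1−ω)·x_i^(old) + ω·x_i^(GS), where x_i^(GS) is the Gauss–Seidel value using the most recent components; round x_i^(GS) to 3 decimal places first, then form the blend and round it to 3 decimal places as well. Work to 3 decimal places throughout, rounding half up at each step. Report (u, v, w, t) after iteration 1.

Iteration 1:
  u: GS value = (10 - (2)·0.000 - (1)·0.000 - (-2)·0.000) / (8) = 1.250;  u ← (1−ω)·0.000 + ω·1.250 = 1.625
  v: GS value = (-9 - (4)·1.625 - (3)·0.000 - (4)·0.000) / (15) = -1.033;  v ← (1−ω)·0.000 + ω·-1.033 = -1.343
  w: GS value = (5 - (3)·1.625 - (-2)·-1.343 - (-3)·0.000) / (11) = -0.233;  w ← (1−ω)·0.000 + ω·-0.233 = -0.303
  t: GS value = (-11 - (-1)·1.625 - (-2)·-1.343 - (-3)·-0.303) / (10) = -1.297;  t ← (1−ω)·0.000 + ω·-1.297 = -1.686

(1.625, -1.343, -0.303, -1.686)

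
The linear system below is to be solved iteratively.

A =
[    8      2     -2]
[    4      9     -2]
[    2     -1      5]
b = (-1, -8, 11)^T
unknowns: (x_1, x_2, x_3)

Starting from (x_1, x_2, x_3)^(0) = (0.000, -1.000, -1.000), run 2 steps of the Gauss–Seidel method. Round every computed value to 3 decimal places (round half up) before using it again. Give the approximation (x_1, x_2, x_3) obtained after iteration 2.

Iteration 1:
  x_1 = (-1 - (2)·-1.000 - (-2)·-1.000) / (8) = -0.125
  x_2 = (-8 - (4)·-0.125 - (-2)·-1.000) / (9) = -1.056
  x_3 = (11 - (2)·-0.125 - (-1)·-1.056) / (5) = 2.039
Iteration 2:
  x_1 = (-1 - (2)·-1.056 - (-2)·2.039) / (8) = 0.649
  x_2 = (-8 - (4)·0.649 - (-2)·2.039) / (9) = -0.724
  x_3 = (11 - (2)·0.649 - (-1)·-0.724) / (5) = 1.796

(0.649, -0.724, 1.796)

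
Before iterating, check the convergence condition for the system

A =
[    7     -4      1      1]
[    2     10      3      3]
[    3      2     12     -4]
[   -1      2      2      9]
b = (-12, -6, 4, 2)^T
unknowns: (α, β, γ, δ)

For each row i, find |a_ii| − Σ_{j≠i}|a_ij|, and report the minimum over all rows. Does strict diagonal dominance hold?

1

row 1: |7| − (4+1+1) = 1
row 2: |10| − (2+3+3) = 2
row 3: |12| − (3+2+4) = 3
row 4: |9| − (1+2+2) = 4
minimum over rows = 1 → strictly diagonally dominant (convergence guaranteed)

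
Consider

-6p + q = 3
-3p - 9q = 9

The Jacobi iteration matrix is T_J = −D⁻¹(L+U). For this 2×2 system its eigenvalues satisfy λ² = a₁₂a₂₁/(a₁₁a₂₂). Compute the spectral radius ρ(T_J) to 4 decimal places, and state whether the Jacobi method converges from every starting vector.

0.2357

a₁₂a₂₁/(a₁₁a₂₂) = (1)·(-3) / ((-6)·(-9)) = -0.055556
ρ = √|-0.055556| = √0.055556 = 0.2357
ρ < 1, so Jacobi converges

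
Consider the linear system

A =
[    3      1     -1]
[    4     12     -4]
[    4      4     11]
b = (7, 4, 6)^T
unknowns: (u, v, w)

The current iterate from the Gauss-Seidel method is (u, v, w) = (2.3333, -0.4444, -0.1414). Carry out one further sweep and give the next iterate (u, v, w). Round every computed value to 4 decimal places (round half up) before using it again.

(2.4343, -0.5252, -0.1488)

One sweep:
  u = (7 - (1)·-0.4444 - (-1)·-0.1414) / (3) = 2.4343
  v = (4 - (4)·2.4343 - (-4)·-0.1414) / (12) = -0.5252
  w = (6 - (4)·2.4343 - (4)·-0.5252) / (11) = -0.1488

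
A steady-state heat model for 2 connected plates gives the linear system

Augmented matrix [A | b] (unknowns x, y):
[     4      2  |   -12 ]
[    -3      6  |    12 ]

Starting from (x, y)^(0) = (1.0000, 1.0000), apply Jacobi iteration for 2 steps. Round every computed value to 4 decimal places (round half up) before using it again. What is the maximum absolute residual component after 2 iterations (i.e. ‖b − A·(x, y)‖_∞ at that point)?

Iteration 1:
  x = (-12 - (2)·1.0000) / (4) = -3.5000
  y = (12 - (-3)·1.0000) / (6) = 2.5000
Iteration 2:
  x = (-12 - (2)·2.5000) / (4) = -4.2500
  y = (12 - (-3)·-3.5000) / (6) = 0.2500
Residual b − A·x = (4.5000, -2.2500); ∞-norm = 4.5000

4.5000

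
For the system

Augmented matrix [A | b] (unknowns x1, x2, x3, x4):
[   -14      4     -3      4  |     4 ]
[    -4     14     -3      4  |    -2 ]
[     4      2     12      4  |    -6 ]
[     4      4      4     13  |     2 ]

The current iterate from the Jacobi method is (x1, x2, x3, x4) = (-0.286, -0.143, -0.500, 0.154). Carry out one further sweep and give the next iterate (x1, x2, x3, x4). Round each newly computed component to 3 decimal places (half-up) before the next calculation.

One sweep:
  x1 = (4 - (4)·-0.143 - (-3)·-0.500 - (4)·0.154) / (-14) = -0.175
  x2 = (-2 - (-4)·-0.286 - (-3)·-0.500 - (4)·0.154) / (14) = -0.376
  x3 = (-6 - (4)·-0.286 - (2)·-0.143 - (4)·0.154) / (12) = -0.432
  x4 = (2 - (4)·-0.286 - (4)·-0.143 - (4)·-0.500) / (13) = 0.440

(-0.175, -0.376, -0.432, 0.440)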